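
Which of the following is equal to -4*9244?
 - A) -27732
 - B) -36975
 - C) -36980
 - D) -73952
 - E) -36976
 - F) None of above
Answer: E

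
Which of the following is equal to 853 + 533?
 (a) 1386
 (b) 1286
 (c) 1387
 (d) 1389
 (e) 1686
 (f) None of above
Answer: a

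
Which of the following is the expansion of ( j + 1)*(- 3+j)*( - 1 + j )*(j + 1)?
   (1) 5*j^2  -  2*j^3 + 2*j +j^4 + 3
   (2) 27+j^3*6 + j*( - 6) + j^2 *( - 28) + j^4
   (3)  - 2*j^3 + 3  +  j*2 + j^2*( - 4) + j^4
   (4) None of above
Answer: 3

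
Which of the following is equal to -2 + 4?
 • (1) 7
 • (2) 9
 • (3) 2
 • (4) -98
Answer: 3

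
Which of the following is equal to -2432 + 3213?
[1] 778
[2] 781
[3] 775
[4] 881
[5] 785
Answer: 2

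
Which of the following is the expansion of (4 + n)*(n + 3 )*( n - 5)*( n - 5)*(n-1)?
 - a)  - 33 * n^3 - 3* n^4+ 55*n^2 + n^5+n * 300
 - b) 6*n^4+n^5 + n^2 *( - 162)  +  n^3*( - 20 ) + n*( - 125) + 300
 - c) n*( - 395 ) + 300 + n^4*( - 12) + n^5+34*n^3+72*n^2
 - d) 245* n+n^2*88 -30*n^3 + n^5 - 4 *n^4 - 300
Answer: d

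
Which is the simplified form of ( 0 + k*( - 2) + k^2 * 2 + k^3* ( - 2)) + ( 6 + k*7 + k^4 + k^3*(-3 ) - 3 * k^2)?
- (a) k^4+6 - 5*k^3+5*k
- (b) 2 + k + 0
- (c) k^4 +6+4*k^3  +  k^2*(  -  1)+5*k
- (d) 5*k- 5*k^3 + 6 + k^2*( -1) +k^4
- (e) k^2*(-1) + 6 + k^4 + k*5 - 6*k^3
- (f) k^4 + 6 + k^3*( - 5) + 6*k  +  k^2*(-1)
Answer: d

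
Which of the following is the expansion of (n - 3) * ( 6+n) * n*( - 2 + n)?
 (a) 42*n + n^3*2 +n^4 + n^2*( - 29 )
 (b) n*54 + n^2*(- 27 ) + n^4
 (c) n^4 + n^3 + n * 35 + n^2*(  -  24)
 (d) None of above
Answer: d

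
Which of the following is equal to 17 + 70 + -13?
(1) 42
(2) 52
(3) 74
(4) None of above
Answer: 3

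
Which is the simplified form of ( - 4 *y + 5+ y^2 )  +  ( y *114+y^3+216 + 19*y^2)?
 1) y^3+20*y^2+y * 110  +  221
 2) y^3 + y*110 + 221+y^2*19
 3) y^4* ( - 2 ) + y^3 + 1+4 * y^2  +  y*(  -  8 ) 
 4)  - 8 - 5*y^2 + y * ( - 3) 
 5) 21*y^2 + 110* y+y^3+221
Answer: 1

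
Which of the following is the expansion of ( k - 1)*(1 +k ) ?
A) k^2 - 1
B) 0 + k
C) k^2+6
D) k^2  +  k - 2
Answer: A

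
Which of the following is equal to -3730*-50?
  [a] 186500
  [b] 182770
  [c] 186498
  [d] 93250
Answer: a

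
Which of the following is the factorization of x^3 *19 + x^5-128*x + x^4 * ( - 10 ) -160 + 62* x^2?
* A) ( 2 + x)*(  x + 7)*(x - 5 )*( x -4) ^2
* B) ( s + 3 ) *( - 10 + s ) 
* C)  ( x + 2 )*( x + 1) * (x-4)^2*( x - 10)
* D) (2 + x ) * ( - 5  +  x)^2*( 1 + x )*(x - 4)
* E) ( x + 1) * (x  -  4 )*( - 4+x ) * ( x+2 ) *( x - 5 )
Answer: E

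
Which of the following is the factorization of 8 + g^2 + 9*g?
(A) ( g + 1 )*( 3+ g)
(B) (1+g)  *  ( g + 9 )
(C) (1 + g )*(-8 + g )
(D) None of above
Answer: D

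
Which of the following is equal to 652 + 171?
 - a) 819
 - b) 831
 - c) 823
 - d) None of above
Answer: c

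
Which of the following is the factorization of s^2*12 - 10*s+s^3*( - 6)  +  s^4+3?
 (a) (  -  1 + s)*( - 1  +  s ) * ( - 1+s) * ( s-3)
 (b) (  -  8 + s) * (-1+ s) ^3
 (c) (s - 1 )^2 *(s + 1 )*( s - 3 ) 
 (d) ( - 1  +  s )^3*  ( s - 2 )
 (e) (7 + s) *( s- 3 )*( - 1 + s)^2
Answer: a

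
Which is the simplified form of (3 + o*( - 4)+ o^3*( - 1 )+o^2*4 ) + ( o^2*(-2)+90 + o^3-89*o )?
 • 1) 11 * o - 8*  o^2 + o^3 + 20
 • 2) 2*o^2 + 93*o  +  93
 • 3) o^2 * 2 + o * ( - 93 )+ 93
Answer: 3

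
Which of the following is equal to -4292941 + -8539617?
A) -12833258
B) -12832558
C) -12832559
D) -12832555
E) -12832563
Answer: B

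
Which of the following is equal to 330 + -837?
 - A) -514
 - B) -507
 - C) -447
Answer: B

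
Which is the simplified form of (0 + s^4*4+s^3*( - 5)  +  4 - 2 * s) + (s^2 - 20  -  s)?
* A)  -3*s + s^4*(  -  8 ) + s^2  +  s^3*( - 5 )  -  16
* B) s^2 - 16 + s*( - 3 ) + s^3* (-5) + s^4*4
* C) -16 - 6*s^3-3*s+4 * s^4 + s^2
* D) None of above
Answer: B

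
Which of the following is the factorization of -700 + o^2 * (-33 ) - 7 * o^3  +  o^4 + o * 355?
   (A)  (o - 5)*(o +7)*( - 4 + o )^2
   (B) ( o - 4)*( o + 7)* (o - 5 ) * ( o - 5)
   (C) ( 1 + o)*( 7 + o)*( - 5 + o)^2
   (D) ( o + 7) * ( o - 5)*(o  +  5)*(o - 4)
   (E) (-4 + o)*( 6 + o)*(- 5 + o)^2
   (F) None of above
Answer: B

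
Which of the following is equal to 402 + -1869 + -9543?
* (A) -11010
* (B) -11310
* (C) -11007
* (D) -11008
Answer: A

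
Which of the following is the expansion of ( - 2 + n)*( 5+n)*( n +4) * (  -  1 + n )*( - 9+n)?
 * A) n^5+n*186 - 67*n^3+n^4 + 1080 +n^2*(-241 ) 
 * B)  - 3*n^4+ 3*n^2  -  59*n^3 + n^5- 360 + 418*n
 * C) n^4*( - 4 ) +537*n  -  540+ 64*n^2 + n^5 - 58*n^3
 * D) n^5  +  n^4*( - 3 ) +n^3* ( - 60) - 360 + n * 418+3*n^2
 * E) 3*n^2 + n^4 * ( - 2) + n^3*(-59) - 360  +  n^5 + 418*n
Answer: B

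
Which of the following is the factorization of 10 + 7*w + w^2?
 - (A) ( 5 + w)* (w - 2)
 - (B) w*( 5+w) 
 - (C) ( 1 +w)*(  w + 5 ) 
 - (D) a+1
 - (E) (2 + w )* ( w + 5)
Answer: E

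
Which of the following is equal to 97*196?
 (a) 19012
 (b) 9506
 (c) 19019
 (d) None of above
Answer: a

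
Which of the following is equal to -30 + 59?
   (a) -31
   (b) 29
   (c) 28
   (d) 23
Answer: b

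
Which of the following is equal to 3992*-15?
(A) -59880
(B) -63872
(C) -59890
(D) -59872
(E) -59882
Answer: A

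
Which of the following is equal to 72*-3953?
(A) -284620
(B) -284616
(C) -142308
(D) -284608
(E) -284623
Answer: B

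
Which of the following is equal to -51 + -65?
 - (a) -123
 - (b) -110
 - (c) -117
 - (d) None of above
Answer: d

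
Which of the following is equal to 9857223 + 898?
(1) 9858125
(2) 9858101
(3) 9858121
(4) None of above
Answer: 3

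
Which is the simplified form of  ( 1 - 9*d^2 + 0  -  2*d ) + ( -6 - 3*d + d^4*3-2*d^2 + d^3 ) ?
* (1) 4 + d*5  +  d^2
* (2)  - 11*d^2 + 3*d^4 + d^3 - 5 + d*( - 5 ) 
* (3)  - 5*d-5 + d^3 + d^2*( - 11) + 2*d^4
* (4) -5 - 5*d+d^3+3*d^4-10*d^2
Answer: 2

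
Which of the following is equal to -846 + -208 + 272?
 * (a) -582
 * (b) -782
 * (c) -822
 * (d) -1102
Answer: b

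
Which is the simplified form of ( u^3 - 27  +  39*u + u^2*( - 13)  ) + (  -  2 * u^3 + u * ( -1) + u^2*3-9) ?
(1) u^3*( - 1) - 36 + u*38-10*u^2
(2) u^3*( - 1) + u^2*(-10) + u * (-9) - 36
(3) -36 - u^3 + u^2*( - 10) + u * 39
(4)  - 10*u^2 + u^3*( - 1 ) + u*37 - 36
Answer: 1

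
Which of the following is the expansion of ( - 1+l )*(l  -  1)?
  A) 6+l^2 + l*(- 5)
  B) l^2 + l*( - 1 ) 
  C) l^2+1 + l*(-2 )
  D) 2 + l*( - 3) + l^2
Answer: C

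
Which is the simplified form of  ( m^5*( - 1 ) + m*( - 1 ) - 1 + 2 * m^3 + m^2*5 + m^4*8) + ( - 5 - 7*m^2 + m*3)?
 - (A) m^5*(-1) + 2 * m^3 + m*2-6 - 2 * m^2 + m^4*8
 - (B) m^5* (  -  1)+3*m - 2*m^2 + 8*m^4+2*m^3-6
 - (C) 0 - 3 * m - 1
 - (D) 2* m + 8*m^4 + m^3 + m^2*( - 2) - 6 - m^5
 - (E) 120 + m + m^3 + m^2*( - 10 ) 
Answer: A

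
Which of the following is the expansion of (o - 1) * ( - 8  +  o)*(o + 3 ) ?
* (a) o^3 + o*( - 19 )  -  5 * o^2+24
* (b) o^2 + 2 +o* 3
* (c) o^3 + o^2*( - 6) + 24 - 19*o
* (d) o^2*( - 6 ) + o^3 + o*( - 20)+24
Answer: c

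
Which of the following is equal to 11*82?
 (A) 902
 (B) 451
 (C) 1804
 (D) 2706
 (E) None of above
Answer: A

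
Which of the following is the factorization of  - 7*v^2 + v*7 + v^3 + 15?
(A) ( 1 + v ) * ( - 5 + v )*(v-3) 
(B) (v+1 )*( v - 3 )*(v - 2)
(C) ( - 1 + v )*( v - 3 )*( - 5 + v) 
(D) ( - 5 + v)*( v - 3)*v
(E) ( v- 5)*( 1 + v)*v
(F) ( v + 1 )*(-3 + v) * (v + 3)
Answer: A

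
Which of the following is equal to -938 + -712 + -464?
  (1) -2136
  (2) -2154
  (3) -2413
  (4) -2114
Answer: 4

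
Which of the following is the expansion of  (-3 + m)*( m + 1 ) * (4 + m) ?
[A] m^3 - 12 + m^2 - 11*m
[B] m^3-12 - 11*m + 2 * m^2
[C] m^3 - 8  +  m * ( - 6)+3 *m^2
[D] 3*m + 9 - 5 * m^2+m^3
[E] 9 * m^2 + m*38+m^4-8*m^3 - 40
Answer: B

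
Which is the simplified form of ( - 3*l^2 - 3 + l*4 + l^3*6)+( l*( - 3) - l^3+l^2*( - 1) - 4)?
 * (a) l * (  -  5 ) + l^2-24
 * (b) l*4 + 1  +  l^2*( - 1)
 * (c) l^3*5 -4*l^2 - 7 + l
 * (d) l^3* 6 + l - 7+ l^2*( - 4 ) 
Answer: c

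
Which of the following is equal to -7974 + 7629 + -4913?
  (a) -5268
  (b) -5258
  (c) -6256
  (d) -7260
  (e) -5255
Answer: b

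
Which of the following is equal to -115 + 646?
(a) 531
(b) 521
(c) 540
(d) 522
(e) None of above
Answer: a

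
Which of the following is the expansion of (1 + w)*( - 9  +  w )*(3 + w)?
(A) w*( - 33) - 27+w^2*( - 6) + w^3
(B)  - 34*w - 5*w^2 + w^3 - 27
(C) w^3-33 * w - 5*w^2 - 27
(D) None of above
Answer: C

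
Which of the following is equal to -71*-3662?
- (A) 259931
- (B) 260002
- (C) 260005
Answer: B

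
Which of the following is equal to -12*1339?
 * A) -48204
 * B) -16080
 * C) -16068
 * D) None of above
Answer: C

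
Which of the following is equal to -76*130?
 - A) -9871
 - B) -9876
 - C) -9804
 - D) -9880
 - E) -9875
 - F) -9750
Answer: D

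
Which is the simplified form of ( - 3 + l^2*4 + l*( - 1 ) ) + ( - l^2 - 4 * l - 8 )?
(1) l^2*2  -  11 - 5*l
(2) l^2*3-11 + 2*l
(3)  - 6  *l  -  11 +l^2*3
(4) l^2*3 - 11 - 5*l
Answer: 4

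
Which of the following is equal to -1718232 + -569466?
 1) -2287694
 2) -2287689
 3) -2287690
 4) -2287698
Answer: 4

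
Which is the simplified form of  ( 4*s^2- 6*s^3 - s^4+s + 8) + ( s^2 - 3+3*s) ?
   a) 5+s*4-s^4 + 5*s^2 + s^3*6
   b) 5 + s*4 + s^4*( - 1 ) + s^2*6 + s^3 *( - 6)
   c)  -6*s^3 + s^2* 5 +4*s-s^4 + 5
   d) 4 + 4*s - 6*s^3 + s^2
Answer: c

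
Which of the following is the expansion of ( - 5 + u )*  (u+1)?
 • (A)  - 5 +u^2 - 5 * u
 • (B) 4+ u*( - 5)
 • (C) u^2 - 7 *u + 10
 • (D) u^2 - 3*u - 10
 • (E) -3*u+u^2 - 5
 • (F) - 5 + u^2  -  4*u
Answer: F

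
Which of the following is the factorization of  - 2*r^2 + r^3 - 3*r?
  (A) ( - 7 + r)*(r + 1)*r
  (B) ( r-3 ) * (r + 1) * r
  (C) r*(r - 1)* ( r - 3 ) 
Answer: B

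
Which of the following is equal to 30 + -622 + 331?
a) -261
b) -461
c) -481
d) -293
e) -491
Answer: a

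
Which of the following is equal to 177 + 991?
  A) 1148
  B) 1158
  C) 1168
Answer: C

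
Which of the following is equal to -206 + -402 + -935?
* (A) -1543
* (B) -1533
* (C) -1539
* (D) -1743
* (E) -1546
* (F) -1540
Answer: A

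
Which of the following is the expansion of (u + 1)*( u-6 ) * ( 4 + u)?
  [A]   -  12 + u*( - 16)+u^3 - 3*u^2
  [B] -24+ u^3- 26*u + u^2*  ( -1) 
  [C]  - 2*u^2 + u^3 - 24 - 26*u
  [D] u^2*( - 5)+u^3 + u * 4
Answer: B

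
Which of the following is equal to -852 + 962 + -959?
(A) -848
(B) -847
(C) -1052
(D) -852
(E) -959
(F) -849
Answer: F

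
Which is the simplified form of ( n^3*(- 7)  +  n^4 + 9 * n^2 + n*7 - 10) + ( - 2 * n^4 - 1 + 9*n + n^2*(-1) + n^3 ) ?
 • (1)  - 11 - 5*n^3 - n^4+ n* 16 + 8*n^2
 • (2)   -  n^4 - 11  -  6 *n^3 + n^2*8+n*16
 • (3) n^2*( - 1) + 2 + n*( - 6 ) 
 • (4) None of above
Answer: 2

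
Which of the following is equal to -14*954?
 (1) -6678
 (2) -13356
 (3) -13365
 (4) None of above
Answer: 2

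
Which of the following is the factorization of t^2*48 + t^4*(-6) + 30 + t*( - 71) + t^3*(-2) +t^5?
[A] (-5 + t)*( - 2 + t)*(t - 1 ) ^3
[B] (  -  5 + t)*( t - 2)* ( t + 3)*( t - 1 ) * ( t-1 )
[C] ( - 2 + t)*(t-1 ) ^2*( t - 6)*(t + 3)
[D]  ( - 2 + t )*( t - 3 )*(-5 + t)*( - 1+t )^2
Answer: B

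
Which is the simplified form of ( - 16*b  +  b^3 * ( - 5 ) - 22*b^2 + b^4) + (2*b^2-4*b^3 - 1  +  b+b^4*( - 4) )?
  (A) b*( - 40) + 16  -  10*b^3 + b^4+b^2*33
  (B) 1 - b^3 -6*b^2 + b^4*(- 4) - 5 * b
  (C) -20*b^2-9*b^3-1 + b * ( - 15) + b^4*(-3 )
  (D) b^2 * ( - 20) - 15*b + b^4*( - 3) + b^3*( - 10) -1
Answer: C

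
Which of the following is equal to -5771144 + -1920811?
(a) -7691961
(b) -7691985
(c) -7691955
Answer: c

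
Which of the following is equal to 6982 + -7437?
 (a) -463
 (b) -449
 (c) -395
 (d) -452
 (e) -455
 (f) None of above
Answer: e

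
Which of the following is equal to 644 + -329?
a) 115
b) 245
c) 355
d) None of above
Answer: d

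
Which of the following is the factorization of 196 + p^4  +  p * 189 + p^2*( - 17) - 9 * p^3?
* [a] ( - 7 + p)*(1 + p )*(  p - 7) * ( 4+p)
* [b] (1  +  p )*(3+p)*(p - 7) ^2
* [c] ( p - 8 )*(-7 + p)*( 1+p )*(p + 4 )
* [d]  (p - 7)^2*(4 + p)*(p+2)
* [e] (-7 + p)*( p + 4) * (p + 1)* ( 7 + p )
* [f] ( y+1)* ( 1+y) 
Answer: a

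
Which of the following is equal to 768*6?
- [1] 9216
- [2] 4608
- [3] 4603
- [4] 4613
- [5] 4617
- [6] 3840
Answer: 2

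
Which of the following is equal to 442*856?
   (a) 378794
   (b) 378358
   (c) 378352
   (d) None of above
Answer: c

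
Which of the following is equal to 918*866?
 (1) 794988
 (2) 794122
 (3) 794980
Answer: 1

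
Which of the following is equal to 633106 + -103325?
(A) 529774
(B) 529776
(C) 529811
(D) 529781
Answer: D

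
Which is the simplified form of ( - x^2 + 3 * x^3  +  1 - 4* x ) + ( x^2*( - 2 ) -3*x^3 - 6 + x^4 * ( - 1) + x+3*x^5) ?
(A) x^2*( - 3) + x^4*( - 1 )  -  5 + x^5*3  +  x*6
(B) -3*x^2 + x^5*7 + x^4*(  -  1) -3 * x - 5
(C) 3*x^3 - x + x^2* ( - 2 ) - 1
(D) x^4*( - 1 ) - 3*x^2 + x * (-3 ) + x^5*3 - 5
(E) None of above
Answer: D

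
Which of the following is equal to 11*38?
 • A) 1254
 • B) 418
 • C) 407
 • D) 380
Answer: B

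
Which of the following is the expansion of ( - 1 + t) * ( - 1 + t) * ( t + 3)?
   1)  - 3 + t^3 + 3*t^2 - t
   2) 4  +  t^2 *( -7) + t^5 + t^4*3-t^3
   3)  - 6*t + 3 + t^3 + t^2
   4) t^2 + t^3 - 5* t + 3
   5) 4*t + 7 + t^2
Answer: 4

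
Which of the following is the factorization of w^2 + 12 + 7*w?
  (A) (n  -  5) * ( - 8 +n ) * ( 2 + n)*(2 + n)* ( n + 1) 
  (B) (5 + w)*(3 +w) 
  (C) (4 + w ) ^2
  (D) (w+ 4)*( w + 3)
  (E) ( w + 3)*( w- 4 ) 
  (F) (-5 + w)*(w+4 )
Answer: D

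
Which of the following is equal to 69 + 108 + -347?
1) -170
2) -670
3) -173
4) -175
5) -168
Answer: 1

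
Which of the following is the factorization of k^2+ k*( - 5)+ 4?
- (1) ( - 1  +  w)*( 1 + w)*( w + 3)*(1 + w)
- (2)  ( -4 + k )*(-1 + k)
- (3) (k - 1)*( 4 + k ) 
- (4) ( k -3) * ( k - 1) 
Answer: 2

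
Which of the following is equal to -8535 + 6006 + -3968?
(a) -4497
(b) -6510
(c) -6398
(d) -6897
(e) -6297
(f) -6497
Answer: f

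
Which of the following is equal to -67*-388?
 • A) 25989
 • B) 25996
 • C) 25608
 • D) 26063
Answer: B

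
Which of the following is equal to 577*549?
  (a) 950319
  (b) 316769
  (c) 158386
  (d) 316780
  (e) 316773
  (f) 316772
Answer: e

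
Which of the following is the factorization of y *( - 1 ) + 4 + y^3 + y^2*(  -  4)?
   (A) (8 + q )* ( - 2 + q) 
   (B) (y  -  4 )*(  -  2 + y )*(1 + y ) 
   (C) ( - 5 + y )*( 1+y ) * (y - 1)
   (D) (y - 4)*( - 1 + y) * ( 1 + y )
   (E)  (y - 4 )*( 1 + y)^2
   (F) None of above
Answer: D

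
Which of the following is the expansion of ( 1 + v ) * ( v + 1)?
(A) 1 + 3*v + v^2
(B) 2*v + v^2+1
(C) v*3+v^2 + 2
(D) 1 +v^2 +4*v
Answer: B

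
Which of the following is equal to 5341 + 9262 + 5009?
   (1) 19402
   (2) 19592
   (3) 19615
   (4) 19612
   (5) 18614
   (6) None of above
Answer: 4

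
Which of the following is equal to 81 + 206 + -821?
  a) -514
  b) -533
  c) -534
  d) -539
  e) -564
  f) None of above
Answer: c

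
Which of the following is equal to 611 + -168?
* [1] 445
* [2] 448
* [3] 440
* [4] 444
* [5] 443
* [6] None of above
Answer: 5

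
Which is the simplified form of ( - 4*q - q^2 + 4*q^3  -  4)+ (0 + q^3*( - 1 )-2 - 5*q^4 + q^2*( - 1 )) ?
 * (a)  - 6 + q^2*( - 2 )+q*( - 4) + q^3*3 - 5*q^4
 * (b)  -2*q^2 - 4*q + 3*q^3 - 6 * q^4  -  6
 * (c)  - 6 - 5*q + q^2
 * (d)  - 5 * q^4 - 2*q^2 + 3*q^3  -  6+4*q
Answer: a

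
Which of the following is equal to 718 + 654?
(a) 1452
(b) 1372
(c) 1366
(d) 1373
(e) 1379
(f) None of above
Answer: b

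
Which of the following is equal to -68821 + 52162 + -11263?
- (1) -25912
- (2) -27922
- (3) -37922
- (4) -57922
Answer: 2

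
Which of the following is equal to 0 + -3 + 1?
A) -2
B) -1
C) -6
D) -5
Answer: A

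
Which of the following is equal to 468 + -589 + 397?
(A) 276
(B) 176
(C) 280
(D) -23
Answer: A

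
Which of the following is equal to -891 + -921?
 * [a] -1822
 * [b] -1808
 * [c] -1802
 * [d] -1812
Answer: d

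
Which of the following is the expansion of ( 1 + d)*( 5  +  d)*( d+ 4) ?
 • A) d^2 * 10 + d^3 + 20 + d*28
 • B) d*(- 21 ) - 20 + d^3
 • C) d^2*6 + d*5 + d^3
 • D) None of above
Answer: D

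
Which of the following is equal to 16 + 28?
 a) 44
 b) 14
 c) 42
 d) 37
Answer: a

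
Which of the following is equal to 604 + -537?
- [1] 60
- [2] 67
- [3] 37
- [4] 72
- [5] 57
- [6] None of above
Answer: 2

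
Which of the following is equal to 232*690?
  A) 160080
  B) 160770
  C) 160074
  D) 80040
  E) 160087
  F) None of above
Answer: A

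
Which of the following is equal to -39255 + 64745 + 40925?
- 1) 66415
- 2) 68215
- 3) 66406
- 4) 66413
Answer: 1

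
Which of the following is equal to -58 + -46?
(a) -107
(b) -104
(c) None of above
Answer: b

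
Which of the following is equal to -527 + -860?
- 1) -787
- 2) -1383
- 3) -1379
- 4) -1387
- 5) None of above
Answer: 4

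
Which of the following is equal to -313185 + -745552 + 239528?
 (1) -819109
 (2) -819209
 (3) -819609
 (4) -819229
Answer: 2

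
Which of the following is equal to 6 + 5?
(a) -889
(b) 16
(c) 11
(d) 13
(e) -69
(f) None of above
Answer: c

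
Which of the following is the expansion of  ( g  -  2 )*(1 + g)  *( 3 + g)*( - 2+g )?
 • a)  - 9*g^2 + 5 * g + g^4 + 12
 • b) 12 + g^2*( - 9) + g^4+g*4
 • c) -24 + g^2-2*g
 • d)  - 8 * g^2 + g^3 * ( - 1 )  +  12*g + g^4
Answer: b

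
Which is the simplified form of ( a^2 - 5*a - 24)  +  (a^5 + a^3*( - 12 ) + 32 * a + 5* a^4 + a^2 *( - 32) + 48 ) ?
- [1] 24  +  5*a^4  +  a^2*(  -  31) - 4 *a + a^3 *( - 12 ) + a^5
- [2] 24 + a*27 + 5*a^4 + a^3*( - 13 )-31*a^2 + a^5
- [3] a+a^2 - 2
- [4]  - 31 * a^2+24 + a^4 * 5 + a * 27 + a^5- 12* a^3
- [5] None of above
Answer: 4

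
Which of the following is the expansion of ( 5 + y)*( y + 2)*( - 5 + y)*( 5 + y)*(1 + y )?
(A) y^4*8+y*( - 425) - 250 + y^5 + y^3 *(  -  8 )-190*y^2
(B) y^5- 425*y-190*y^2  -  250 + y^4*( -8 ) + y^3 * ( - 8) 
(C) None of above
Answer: A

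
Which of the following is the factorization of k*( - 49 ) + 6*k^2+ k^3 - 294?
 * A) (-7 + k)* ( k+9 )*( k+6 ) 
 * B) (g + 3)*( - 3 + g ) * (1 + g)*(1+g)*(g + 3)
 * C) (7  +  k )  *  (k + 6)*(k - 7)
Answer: C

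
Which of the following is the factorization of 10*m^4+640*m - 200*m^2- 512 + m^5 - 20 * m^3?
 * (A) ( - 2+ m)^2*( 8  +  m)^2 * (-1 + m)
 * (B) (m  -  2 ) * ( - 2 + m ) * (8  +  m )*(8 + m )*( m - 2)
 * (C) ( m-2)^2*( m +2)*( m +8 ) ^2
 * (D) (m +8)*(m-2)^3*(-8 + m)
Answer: B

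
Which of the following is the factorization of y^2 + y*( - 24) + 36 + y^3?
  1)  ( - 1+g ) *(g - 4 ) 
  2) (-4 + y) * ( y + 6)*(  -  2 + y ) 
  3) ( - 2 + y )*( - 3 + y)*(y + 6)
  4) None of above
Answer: 3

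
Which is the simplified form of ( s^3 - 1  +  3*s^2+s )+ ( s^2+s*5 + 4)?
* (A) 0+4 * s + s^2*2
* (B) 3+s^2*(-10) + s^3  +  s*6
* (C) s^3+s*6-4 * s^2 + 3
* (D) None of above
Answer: D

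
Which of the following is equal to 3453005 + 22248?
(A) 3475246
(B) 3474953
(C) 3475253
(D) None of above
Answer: C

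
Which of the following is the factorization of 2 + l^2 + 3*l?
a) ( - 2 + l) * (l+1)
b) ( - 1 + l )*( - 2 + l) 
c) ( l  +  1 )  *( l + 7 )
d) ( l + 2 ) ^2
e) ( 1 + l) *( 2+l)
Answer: e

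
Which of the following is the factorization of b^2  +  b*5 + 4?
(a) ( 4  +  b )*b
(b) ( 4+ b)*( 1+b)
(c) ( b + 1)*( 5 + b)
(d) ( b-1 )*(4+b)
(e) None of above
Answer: b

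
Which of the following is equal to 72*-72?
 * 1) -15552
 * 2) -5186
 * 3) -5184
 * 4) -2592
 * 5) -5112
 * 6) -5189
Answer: 3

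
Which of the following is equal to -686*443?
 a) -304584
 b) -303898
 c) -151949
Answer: b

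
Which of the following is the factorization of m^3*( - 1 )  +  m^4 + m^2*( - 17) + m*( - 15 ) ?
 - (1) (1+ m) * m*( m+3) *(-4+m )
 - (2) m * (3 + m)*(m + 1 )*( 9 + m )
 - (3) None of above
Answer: 3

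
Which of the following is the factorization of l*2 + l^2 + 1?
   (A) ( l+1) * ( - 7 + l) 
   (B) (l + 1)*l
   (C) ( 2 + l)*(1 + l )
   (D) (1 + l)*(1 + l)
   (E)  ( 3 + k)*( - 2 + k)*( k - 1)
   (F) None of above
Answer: D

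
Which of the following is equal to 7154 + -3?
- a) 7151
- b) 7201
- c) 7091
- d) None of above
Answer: a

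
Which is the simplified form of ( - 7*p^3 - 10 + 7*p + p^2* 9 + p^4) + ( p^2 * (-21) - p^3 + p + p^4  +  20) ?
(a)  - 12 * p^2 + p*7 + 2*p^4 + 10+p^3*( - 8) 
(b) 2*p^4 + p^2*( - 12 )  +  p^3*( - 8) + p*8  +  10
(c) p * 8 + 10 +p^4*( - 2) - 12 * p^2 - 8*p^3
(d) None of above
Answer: b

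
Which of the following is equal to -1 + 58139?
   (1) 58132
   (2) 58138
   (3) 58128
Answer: 2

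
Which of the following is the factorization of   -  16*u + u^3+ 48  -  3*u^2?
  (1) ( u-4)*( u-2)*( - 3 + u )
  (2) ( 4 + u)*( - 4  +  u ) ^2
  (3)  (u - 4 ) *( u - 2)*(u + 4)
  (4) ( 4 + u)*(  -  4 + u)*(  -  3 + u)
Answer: 4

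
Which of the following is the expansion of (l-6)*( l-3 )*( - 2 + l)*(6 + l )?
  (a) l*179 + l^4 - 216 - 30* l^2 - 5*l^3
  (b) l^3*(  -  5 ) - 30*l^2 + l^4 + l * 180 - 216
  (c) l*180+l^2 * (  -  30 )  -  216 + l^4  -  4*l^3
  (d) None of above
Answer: b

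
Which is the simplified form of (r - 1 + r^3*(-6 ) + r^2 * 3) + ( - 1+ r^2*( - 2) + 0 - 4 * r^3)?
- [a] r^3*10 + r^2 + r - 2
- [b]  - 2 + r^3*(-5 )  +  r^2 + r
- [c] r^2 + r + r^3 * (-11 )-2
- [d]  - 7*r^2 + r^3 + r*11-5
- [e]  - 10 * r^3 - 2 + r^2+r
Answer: e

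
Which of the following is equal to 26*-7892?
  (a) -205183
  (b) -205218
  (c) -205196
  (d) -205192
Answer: d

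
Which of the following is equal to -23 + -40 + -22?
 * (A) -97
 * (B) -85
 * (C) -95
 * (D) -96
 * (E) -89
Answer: B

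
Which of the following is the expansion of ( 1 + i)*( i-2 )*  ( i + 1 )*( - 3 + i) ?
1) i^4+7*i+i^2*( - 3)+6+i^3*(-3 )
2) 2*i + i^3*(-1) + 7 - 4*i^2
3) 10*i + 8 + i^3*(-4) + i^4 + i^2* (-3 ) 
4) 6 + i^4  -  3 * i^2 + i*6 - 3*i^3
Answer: 1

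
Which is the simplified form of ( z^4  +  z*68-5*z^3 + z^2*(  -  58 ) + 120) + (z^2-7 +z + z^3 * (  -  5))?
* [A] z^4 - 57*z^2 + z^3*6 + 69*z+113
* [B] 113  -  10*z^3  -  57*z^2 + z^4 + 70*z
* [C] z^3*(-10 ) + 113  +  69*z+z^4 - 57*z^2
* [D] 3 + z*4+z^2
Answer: C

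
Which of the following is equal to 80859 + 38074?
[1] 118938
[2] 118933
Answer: 2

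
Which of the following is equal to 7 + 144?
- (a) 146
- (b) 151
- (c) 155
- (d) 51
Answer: b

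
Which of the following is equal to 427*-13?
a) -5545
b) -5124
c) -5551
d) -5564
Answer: c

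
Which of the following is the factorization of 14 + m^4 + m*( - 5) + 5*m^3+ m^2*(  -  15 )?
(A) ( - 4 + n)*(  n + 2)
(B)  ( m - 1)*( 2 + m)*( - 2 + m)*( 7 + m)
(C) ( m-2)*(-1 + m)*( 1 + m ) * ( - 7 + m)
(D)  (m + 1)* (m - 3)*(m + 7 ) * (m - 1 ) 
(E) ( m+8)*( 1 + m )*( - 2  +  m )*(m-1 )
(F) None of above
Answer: F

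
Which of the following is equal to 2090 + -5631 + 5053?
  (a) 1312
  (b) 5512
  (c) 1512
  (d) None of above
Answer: c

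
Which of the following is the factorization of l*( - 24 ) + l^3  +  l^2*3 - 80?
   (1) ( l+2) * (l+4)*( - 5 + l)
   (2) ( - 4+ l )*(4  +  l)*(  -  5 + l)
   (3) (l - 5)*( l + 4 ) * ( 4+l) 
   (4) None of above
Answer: 3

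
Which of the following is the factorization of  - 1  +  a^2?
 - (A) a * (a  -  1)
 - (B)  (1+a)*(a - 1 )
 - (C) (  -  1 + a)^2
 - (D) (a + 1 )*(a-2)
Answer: B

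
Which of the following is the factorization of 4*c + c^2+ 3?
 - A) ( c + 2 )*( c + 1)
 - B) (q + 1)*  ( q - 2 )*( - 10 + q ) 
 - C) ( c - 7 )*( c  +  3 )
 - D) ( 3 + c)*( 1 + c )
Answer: D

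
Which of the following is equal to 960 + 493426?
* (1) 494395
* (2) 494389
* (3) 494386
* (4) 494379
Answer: 3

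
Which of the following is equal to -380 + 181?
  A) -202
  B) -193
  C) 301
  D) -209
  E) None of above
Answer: E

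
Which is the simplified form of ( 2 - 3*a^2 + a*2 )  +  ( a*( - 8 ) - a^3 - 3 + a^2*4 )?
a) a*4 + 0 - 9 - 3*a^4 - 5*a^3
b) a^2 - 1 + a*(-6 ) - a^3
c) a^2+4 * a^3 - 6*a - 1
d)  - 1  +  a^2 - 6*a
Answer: b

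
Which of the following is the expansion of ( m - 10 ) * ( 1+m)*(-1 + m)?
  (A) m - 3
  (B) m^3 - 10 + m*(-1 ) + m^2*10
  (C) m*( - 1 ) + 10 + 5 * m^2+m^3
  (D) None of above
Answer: D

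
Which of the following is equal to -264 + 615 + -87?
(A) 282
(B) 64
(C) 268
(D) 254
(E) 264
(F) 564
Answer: E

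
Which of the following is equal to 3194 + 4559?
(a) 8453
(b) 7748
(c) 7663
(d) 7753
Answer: d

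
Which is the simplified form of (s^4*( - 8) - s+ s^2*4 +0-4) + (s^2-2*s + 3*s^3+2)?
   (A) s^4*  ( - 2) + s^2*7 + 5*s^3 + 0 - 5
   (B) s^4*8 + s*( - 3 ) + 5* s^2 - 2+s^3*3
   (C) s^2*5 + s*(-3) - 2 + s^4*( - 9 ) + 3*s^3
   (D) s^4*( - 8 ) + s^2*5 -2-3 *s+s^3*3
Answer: D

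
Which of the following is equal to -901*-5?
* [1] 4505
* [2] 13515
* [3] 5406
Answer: 1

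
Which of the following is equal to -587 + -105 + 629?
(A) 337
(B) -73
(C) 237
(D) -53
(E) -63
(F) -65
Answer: E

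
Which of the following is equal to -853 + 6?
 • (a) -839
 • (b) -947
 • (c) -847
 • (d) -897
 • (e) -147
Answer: c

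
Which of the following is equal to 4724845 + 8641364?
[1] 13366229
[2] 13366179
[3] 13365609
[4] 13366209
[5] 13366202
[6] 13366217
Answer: 4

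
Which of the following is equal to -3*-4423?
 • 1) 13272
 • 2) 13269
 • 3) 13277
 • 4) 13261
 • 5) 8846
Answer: 2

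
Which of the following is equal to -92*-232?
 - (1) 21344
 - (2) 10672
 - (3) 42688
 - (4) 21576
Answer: 1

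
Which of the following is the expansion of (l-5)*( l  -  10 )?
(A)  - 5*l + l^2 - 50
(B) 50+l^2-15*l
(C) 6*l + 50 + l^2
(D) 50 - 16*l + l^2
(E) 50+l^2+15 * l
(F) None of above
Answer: B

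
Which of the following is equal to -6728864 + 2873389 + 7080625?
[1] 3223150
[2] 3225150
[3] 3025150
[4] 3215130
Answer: 2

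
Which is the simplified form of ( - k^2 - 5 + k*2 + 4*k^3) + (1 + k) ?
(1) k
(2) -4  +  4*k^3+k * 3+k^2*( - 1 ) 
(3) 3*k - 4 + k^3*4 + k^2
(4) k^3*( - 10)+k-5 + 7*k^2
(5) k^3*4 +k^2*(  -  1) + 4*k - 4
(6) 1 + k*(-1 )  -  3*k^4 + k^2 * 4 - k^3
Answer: 2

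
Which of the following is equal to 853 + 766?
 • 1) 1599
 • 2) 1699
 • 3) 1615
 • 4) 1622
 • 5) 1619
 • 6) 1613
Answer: 5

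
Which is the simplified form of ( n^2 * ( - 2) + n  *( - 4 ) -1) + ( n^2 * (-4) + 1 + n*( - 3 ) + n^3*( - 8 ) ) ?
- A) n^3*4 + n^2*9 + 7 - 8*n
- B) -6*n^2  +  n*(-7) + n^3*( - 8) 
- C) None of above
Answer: B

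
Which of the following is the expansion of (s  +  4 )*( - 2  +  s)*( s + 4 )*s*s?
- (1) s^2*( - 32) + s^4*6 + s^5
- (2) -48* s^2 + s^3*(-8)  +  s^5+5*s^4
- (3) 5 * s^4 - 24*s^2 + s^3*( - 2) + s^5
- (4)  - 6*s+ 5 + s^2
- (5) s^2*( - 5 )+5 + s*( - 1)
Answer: 1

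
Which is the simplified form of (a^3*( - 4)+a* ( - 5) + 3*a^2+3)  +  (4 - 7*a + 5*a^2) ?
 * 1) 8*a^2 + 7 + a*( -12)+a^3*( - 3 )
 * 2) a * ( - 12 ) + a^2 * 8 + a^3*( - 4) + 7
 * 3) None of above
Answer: 2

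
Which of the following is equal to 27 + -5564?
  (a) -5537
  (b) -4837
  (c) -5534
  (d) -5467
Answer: a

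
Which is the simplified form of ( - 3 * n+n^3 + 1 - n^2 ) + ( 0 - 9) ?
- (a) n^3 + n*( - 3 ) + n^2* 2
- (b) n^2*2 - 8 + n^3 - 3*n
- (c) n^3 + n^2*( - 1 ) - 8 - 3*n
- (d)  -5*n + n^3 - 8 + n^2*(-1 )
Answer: c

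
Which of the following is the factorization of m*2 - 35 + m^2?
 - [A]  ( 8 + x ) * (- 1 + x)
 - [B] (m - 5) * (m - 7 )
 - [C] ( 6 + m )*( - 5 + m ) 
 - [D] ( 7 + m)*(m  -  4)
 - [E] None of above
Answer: E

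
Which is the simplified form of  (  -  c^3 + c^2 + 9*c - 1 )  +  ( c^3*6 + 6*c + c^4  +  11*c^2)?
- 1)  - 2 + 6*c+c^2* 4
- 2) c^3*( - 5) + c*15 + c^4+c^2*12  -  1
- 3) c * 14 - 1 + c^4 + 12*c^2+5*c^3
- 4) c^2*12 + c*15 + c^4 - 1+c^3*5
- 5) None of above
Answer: 4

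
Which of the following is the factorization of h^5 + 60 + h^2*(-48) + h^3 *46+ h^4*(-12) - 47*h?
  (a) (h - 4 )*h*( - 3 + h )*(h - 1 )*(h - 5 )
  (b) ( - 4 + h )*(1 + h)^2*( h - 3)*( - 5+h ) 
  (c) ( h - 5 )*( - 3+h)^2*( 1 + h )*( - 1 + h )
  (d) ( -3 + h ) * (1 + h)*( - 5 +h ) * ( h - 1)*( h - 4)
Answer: d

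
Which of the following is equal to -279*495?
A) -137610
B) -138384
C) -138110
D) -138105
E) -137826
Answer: D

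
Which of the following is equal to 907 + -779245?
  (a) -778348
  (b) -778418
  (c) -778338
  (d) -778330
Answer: c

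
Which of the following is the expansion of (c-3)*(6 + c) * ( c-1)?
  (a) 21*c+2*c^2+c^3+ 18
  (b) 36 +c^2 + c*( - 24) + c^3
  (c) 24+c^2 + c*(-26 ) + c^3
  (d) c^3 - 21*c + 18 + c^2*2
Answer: d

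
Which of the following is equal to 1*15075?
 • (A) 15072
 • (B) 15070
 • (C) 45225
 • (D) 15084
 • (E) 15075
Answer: E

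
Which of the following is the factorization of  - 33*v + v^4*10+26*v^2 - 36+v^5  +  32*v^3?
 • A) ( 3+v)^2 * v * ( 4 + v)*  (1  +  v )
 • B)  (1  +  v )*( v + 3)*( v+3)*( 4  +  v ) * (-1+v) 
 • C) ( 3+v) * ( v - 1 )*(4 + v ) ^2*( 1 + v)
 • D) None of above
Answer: B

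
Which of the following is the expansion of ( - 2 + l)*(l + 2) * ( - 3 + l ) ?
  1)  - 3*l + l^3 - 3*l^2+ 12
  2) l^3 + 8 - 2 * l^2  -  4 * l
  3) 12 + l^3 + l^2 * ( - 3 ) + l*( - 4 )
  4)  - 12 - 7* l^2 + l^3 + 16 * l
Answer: 3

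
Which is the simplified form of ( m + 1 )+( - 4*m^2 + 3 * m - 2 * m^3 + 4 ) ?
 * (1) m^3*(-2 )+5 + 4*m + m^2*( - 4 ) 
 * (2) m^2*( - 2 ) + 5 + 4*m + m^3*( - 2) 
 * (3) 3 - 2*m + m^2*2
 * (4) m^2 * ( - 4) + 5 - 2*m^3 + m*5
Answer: 1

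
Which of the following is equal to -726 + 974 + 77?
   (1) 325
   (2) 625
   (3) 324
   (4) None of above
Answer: 1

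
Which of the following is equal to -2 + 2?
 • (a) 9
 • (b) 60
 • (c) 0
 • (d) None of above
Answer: c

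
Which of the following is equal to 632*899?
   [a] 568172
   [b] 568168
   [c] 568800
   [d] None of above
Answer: b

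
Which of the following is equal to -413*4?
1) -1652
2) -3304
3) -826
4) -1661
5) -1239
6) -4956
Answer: 1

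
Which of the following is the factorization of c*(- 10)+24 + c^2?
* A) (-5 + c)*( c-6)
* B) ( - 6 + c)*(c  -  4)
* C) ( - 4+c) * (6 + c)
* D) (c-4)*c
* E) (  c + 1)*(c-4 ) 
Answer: B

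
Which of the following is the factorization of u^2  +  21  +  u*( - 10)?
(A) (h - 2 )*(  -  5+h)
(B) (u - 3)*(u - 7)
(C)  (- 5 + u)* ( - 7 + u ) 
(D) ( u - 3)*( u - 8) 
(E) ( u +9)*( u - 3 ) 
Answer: B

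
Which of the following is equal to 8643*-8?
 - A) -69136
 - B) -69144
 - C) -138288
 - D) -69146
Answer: B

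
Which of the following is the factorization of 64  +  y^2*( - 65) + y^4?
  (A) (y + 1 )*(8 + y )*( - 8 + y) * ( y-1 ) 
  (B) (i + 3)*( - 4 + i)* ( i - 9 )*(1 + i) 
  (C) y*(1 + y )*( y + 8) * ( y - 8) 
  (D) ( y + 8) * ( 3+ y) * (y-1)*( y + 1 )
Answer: A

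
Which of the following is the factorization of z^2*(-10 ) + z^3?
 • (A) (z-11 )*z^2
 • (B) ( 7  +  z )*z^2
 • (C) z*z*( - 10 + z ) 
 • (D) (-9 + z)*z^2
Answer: C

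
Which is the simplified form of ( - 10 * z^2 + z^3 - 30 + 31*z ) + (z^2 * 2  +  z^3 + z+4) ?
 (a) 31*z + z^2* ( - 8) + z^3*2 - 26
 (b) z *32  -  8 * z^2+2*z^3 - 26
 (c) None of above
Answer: b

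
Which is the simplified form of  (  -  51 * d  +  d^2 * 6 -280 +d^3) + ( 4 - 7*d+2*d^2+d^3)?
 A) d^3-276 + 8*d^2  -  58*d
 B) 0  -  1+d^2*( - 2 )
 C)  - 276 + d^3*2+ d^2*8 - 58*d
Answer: C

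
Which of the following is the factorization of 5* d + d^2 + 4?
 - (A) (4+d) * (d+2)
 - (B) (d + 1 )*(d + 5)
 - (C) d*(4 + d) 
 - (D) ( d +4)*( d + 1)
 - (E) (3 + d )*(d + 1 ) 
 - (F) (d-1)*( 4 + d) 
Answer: D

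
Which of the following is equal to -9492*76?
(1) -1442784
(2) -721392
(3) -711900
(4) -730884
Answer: 2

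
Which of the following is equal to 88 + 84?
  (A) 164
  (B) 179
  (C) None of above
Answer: C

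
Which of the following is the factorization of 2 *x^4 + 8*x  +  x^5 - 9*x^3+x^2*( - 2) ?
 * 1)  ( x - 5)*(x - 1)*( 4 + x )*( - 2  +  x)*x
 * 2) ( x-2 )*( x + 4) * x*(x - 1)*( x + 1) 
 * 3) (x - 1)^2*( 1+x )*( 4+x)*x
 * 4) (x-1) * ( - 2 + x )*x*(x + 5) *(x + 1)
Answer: 2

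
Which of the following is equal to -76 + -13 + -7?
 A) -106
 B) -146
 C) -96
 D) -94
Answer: C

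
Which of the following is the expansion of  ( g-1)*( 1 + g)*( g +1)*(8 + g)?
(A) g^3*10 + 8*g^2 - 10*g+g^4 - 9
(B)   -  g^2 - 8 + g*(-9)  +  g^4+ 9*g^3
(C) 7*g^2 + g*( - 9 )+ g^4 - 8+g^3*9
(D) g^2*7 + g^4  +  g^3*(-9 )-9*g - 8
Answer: C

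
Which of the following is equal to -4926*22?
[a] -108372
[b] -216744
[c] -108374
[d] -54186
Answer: a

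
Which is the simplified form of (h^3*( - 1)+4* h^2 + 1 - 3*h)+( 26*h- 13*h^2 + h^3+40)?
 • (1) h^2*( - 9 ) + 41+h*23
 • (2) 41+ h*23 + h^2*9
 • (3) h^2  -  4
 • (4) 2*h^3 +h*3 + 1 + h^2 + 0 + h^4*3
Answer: 1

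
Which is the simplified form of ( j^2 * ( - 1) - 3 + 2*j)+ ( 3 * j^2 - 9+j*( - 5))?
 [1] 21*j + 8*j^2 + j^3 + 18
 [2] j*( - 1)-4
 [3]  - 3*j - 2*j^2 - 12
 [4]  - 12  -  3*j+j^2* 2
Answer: 4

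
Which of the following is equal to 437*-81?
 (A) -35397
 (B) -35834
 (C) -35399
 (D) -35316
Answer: A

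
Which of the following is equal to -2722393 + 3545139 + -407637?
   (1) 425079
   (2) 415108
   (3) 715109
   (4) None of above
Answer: 4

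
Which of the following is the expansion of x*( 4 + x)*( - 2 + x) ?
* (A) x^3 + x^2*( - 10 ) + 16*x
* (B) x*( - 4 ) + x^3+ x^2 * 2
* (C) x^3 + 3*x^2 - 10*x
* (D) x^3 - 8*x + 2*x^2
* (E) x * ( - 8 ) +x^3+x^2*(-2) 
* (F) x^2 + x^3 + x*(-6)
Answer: D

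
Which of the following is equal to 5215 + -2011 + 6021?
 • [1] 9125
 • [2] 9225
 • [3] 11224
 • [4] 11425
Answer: 2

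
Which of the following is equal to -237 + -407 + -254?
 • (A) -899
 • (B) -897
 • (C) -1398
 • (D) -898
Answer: D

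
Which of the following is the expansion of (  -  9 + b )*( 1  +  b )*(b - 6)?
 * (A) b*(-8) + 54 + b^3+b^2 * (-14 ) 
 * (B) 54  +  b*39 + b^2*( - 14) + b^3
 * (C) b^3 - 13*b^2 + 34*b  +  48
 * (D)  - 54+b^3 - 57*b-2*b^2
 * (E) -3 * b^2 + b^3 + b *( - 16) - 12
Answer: B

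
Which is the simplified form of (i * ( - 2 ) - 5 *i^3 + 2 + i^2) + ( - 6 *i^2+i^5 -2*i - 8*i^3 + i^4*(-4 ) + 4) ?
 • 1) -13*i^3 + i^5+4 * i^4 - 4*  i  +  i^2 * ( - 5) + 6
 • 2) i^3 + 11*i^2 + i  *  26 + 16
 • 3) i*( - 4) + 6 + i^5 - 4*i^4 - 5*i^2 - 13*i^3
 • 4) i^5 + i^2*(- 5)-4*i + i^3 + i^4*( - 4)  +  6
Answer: 3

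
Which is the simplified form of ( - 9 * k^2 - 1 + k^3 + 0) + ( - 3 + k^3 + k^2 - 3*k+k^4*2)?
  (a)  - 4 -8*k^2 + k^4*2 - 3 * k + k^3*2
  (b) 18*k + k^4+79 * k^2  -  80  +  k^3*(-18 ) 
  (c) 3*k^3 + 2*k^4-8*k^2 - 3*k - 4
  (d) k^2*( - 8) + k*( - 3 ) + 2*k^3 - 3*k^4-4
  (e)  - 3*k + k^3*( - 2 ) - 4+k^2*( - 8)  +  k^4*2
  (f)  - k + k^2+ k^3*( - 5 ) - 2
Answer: a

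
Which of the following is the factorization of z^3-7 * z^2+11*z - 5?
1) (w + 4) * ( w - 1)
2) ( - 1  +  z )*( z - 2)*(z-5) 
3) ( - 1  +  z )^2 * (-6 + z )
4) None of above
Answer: 4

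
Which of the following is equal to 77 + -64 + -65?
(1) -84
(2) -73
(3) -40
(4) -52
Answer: 4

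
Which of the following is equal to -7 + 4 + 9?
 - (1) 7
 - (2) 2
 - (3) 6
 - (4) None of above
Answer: 3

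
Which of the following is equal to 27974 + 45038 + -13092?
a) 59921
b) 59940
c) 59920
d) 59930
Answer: c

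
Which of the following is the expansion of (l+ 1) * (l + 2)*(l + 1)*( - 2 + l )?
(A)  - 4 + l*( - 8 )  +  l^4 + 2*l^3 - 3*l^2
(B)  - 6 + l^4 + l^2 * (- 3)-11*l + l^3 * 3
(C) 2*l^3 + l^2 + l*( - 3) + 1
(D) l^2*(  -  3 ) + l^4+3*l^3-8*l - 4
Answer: A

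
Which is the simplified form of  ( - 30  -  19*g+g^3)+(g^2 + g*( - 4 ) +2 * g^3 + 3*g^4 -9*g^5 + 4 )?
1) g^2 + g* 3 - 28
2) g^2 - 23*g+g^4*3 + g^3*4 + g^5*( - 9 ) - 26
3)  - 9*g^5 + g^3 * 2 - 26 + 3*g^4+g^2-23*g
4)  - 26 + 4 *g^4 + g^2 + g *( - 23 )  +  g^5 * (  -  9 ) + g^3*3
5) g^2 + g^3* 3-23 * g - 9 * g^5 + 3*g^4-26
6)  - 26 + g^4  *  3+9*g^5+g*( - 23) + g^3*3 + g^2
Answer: 5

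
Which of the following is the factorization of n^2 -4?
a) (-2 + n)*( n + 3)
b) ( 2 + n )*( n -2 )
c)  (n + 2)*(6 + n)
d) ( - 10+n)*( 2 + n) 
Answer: b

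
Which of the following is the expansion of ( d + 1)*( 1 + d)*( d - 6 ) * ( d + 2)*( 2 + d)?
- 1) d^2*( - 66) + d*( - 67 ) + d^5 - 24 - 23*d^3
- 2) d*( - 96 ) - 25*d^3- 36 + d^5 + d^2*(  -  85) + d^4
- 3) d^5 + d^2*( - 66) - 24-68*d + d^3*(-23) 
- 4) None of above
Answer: 3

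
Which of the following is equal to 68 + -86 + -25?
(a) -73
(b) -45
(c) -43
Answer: c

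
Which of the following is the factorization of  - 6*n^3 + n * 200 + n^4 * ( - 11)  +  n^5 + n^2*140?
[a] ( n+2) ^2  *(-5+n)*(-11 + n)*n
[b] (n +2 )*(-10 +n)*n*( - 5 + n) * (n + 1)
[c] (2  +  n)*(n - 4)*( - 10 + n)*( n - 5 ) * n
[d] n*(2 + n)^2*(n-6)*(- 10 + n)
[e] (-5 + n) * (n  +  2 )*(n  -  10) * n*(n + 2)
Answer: e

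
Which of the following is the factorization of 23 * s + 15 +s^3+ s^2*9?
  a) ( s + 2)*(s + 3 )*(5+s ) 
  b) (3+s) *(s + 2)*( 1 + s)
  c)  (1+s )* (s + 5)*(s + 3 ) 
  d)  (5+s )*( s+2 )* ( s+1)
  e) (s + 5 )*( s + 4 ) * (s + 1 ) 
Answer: c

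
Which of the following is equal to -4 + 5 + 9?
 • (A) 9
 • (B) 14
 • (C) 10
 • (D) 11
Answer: C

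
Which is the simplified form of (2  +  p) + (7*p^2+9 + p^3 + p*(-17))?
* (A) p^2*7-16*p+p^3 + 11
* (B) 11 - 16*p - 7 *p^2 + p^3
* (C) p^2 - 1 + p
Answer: A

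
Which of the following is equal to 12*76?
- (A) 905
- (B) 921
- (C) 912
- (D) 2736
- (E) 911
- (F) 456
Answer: C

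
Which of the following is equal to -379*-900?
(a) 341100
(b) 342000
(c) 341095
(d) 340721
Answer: a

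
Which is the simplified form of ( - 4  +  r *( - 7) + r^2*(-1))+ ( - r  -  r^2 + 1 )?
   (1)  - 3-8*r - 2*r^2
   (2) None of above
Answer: 1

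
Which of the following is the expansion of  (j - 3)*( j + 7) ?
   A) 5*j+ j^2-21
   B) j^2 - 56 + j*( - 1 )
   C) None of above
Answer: C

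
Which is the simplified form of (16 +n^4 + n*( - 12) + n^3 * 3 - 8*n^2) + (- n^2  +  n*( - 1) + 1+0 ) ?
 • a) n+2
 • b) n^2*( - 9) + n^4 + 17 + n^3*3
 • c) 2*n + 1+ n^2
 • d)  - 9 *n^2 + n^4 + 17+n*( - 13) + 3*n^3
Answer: d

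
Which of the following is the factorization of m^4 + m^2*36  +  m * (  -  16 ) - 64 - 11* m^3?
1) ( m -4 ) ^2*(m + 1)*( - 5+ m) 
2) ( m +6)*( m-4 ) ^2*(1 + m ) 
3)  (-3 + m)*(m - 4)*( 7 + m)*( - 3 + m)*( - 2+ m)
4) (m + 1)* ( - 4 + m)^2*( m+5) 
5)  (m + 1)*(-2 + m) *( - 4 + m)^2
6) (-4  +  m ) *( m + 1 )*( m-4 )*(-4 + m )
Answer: 6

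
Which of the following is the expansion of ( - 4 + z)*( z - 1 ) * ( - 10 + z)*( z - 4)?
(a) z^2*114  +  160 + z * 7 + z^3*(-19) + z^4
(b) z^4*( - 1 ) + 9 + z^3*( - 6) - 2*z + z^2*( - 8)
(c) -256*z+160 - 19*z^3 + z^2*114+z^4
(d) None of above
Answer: c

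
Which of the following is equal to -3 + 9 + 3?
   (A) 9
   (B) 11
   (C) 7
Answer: A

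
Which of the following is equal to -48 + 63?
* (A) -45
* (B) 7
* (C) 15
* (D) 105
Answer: C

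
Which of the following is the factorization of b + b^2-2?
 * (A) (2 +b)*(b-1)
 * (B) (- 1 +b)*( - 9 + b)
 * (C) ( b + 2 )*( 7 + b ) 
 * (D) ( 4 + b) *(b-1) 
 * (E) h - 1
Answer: A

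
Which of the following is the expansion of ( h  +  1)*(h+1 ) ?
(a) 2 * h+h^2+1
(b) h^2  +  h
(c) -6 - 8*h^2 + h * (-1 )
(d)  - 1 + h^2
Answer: a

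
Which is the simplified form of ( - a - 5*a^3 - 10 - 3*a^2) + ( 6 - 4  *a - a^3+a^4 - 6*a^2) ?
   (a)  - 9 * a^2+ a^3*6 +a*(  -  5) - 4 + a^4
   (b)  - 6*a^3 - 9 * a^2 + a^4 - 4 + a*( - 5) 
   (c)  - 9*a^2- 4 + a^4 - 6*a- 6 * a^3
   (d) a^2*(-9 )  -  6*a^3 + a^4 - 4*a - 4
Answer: b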